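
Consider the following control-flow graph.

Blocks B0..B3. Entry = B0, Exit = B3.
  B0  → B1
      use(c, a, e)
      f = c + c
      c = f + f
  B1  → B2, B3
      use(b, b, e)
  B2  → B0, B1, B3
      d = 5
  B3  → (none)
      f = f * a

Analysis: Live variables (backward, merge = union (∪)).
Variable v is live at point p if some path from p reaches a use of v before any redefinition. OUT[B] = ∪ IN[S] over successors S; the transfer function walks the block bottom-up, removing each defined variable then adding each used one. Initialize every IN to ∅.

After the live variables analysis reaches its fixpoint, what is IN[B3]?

Answer: {a, f}

Trace:
Per-block solution:
  B0: | IN={a, b, c, e} | OUT={a, b, c, e, f}
  B1: | IN={a, b, c, e, f} | OUT={a, b, c, e, f}
  B2: | IN={a, b, c, e, f} | OUT={a, b, c, e, f}
  B3: | IN={a, f} | OUT={}

B3 is the boundary node: OUT[B3] = {}
Applying B3's transfer function to that OUT value gives IN[B3] (row B3 above).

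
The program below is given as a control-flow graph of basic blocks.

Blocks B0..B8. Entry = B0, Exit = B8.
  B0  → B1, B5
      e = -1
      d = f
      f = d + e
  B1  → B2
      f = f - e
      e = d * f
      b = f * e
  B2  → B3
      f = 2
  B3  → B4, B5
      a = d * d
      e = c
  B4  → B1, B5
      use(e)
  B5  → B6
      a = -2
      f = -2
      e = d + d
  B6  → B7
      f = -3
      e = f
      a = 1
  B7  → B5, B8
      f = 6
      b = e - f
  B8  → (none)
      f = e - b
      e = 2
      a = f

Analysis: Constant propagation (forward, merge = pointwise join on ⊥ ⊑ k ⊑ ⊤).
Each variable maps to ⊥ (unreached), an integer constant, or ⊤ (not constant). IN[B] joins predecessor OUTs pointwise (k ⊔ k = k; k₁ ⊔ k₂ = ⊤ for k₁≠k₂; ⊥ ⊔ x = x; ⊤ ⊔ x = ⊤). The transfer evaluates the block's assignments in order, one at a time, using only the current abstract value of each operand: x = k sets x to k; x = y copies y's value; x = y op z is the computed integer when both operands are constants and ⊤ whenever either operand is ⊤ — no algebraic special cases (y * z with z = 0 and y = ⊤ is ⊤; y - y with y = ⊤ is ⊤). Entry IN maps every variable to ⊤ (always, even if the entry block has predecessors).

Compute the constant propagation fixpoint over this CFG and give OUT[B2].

Answer: {a: ⊤, b: ⊤, c: ⊤, d: ⊤, e: ⊤, f: 2}

Trace:
Converged values:
  B0:  IN=(all ⊤)  OUT={e:-1; rest ⊤}
  B1:  IN=(all ⊤)  OUT=(all ⊤)
  B2:  IN=(all ⊤)  OUT={f:2; rest ⊤}
  B3:  IN={f:2; rest ⊤}  OUT={f:2; rest ⊤}
  B4:  IN={f:2; rest ⊤}  OUT={f:2; rest ⊤}
  B5:  IN=(all ⊤)  OUT={a:-2, f:-2; rest ⊤}
  B6:  IN={a:-2, f:-2; rest ⊤}  OUT={a:1, e:-3, f:-3; rest ⊤}
  B7:  IN={a:1, e:-3, f:-3; rest ⊤}  OUT={a:1, b:-9, e:-3, f:6; rest ⊤}
  B8:  IN={a:1, b:-9, e:-3, f:6; rest ⊤}  OUT={a:6, b:-9, e:2, f:6; rest ⊤}

Merge at B2: IN[B2] = OUT[B1] = {a: ⊤, b: ⊤, c: ⊤, d: ⊤, e: ⊤, f: ⊤}
Applying B2's transfer function to that IN value gives OUT[B2] (row B2 above).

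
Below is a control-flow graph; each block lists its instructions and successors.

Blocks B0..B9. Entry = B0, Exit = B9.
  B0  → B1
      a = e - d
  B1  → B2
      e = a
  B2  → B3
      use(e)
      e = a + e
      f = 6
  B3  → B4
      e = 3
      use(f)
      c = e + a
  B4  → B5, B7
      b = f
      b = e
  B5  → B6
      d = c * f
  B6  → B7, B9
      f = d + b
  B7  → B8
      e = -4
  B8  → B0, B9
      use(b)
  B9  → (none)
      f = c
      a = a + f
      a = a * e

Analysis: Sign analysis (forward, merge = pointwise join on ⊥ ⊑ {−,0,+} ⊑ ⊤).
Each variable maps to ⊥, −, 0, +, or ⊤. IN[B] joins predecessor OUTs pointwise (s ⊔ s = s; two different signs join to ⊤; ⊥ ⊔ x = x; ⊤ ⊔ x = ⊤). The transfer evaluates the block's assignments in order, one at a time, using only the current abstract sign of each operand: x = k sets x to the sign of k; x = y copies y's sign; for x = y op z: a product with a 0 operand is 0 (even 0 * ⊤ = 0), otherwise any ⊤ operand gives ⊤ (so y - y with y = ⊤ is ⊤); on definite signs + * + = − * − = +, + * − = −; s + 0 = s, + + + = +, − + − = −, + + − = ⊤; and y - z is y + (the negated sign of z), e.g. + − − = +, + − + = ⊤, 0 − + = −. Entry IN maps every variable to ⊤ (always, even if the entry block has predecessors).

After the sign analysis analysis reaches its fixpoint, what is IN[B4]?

Answer: {a: ⊤, b: ⊤, c: ⊤, d: ⊤, e: +, f: +}

Derivation:
Per-block solution:
  B0:   IN=(all ⊤)   OUT=(all ⊤)
  B1:   IN=(all ⊤)   OUT=(all ⊤)
  B2:   IN=(all ⊤)   OUT={f:+; rest ⊤}
  B3:   IN={f:+; rest ⊤}   OUT={e:+, f:+; rest ⊤}
  B4:   IN={e:+, f:+; rest ⊤}   OUT={b:+, e:+, f:+; rest ⊤}
  B5:   IN={b:+, e:+, f:+; rest ⊤}   OUT={b:+, e:+, f:+; rest ⊤}
  B6:   IN={b:+, e:+, f:+; rest ⊤}   OUT={b:+, e:+; rest ⊤}
  B7:   IN={b:+, e:+; rest ⊤}   OUT={b:+, e:-; rest ⊤}
  B8:   IN={b:+, e:-; rest ⊤}   OUT={b:+, e:-; rest ⊤}
  B9:   IN={b:+; rest ⊤}   OUT={b:+; rest ⊤}

Merge at B4: IN[B4] = OUT[B3] = {a: ⊤, b: ⊤, c: ⊤, d: ⊤, e: +, f: +}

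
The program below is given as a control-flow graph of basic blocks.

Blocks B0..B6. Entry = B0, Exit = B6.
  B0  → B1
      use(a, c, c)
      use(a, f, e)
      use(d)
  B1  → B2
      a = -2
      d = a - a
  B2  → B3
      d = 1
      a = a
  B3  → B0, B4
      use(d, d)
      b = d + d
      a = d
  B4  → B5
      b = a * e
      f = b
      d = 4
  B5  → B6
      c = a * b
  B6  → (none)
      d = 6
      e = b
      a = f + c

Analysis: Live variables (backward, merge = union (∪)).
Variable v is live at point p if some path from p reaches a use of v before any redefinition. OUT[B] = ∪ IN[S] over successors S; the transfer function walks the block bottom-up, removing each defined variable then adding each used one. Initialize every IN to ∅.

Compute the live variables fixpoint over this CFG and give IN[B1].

Fixpoint table:
  B0:   IN={a, c, d, e, f}   OUT={c, e, f}
  B1:   IN={c, e, f}   OUT={a, c, e, f}
  B2:   IN={a, c, e, f}   OUT={c, d, e, f}
  B3:   IN={c, d, e, f}   OUT={a, c, d, e, f}
  B4:   IN={a, e}   OUT={a, b, f}
  B5:   IN={a, b, f}   OUT={b, c, f}
  B6:   IN={b, c, f}   OUT={}

Merge at B1: OUT[B1] = IN[B2] = {a, c, e, f}
Applying B1's transfer function to that OUT value gives IN[B1] (row B1 above).

Answer: {c, e, f}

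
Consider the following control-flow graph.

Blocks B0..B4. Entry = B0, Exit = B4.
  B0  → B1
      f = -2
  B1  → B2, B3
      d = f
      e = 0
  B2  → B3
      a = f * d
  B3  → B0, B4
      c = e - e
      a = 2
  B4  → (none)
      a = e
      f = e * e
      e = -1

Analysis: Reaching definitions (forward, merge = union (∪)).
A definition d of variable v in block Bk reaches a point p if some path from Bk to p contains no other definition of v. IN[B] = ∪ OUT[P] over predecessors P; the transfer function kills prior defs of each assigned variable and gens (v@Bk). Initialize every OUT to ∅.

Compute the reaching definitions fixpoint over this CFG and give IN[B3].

Converged values:
  B0: | IN={a@B3, c@B3, d@B1, e@B1, f@B0} | OUT={a@B3, c@B3, d@B1, e@B1, f@B0}
  B1: | IN={a@B3, c@B3, d@B1, e@B1, f@B0} | OUT={a@B3, c@B3, d@B1, e@B1, f@B0}
  B2: | IN={a@B3, c@B3, d@B1, e@B1, f@B0} | OUT={a@B2, c@B3, d@B1, e@B1, f@B0}
  B3: | IN={a@B2, a@B3, c@B3, d@B1, e@B1, f@B0} | OUT={a@B3, c@B3, d@B1, e@B1, f@B0}
  B4: | IN={a@B3, c@B3, d@B1, e@B1, f@B0} | OUT={a@B4, c@B3, d@B1, e@B4, f@B4}

Merge at B3: IN[B3] = OUT[B1] ⊔ OUT[B2] = {a@B2, a@B3, c@B3, d@B1, e@B1, f@B0}

Answer: {a@B2, a@B3, c@B3, d@B1, e@B1, f@B0}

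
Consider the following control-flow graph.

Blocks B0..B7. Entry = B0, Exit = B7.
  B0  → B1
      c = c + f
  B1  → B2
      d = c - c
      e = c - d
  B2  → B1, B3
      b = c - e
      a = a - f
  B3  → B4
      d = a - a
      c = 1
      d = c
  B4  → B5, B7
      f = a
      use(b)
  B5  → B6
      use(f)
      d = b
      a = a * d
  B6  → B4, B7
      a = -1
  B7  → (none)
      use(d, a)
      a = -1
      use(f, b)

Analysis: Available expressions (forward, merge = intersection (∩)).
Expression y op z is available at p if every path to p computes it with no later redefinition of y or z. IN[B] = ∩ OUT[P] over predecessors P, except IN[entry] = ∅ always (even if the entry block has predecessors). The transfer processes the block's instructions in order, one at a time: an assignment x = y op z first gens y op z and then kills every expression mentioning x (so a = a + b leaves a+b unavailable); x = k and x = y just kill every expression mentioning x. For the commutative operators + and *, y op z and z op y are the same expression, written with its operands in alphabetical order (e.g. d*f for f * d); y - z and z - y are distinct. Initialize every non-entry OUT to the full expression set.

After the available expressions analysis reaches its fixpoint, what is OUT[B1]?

Per-block solution:
  B0: | IN={} | OUT={}
  B1: | IN={} | OUT={c-c, c-d}
  B2: | IN={c-c, c-d} | OUT={c-c, c-d, c-e}
  B3: | IN={c-c, c-d, c-e} | OUT={a-a}
  B4: | IN={} | OUT={}
  B5: | IN={} | OUT={}
  B6: | IN={} | OUT={}
  B7: | IN={} | OUT={}

Merge at B1: IN[B1] = OUT[B0] ∩ OUT[B2] = {}
Applying B1's transfer function to that IN value gives OUT[B1] (row B1 above).

Answer: {c-c, c-d}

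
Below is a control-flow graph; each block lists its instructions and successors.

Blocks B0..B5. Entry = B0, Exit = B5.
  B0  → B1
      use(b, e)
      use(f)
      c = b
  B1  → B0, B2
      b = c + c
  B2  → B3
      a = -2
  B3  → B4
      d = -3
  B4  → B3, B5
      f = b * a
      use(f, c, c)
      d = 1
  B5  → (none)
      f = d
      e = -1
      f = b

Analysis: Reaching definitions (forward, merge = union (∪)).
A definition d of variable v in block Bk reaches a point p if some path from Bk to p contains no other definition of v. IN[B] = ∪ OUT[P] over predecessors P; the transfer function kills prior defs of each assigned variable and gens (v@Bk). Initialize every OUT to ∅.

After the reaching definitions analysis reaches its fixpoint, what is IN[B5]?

Per-block solution:
  B0: | IN={b@B1, c@B0} | OUT={b@B1, c@B0}
  B1: | IN={b@B1, c@B0} | OUT={b@B1, c@B0}
  B2: | IN={b@B1, c@B0} | OUT={a@B2, b@B1, c@B0}
  B3: | IN={a@B2, b@B1, c@B0, d@B4, f@B4} | OUT={a@B2, b@B1, c@B0, d@B3, f@B4}
  B4: | IN={a@B2, b@B1, c@B0, d@B3, f@B4} | OUT={a@B2, b@B1, c@B0, d@B4, f@B4}
  B5: | IN={a@B2, b@B1, c@B0, d@B4, f@B4} | OUT={a@B2, b@B1, c@B0, d@B4, e@B5, f@B5}

Merge at B5: IN[B5] = OUT[B4] = {a@B2, b@B1, c@B0, d@B4, f@B4}

Answer: {a@B2, b@B1, c@B0, d@B4, f@B4}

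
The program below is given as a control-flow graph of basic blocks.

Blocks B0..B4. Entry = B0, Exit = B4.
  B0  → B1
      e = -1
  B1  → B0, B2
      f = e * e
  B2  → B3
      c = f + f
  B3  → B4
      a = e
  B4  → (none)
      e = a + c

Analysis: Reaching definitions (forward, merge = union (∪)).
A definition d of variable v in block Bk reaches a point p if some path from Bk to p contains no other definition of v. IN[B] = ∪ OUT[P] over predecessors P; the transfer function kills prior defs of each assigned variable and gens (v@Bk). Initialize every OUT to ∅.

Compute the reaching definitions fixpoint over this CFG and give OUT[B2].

Answer: {c@B2, e@B0, f@B1}

Trace:
Converged values:
  B0:  IN={e@B0, f@B1}  OUT={e@B0, f@B1}
  B1:  IN={e@B0, f@B1}  OUT={e@B0, f@B1}
  B2:  IN={e@B0, f@B1}  OUT={c@B2, e@B0, f@B1}
  B3:  IN={c@B2, e@B0, f@B1}  OUT={a@B3, c@B2, e@B0, f@B1}
  B4:  IN={a@B3, c@B2, e@B0, f@B1}  OUT={a@B3, c@B2, e@B4, f@B1}

Merge at B2: IN[B2] = OUT[B1] = {e@B0, f@B1}
Applying B2's transfer function to that IN value gives OUT[B2] (row B2 above).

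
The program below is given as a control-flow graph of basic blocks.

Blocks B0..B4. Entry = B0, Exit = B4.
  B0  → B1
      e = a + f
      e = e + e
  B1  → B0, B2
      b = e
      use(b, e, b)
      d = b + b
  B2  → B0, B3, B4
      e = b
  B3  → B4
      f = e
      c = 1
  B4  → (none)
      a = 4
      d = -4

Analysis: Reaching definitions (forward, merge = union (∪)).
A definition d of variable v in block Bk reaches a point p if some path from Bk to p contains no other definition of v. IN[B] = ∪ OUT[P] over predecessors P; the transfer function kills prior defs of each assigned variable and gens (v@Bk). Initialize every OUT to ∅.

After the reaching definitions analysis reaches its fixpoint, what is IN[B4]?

Per-block solution:
  B0:  IN={b@B1, d@B1, e@B0, e@B2}  OUT={b@B1, d@B1, e@B0}
  B1:  IN={b@B1, d@B1, e@B0}  OUT={b@B1, d@B1, e@B0}
  B2:  IN={b@B1, d@B1, e@B0}  OUT={b@B1, d@B1, e@B2}
  B3:  IN={b@B1, d@B1, e@B2}  OUT={b@B1, c@B3, d@B1, e@B2, f@B3}
  B4:  IN={b@B1, c@B3, d@B1, e@B2, f@B3}  OUT={a@B4, b@B1, c@B3, d@B4, e@B2, f@B3}

Merge at B4: IN[B4] = OUT[B2] ⊔ OUT[B3] = {b@B1, c@B3, d@B1, e@B2, f@B3}

Answer: {b@B1, c@B3, d@B1, e@B2, f@B3}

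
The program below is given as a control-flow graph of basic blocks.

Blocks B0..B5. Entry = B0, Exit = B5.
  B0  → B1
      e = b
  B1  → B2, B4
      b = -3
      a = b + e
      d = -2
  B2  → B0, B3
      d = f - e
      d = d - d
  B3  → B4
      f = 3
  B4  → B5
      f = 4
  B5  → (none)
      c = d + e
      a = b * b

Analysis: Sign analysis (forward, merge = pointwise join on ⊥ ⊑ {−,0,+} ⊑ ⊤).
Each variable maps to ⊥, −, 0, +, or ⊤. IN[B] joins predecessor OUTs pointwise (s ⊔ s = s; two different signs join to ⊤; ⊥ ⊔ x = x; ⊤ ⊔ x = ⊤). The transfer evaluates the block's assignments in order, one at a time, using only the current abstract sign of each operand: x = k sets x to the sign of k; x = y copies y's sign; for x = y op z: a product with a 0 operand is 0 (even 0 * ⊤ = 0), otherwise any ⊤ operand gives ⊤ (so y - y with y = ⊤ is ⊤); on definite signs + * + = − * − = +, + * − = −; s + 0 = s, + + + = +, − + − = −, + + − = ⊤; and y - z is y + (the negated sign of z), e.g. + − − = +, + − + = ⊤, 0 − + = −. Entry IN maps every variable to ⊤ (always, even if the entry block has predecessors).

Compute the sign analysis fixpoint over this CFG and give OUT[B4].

Answer: {a: ⊤, b: -, c: ⊤, d: ⊤, e: ⊤, f: +}

Working:
Fixpoint table:
  B0:   IN=(all ⊤)   OUT=(all ⊤)
  B1:   IN=(all ⊤)   OUT={b:-, d:-; rest ⊤}
  B2:   IN={b:-, d:-; rest ⊤}   OUT={b:-; rest ⊤}
  B3:   IN={b:-; rest ⊤}   OUT={b:-, f:+; rest ⊤}
  B4:   IN={b:-; rest ⊤}   OUT={b:-, f:+; rest ⊤}
  B5:   IN={b:-, f:+; rest ⊤}   OUT={a:+, b:-, f:+; rest ⊤}

Merge at B4: IN[B4] = OUT[B1] ⊔ OUT[B3] = {a: ⊤, b: -, c: ⊤, d: ⊤, e: ⊤, f: ⊤}
Applying B4's transfer function to that IN value gives OUT[B4] (row B4 above).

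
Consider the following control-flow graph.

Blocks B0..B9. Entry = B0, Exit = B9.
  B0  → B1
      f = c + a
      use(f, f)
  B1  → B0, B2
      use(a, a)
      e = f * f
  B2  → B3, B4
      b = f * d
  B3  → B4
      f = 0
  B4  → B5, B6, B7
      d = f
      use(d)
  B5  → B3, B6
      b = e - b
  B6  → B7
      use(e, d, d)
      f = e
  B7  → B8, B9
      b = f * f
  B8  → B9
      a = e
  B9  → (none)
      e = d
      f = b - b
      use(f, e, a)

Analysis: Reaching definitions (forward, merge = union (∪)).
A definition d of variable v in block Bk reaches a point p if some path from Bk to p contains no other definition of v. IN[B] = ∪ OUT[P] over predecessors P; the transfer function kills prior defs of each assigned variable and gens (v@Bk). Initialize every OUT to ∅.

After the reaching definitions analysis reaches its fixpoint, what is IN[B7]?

Fixpoint table:
  B0: | IN={e@B1, f@B0} | OUT={e@B1, f@B0}
  B1: | IN={e@B1, f@B0} | OUT={e@B1, f@B0}
  B2: | IN={e@B1, f@B0} | OUT={b@B2, e@B1, f@B0}
  B3: | IN={b@B2, b@B5, d@B4, e@B1, f@B0, f@B3} | OUT={b@B2, b@B5, d@B4, e@B1, f@B3}
  B4: | IN={b@B2, b@B5, d@B4, e@B1, f@B0, f@B3} | OUT={b@B2, b@B5, d@B4, e@B1, f@B0, f@B3}
  B5: | IN={b@B2, b@B5, d@B4, e@B1, f@B0, f@B3} | OUT={b@B5, d@B4, e@B1, f@B0, f@B3}
  B6: | IN={b@B2, b@B5, d@B4, e@B1, f@B0, f@B3} | OUT={b@B2, b@B5, d@B4, e@B1, f@B6}
  B7: | IN={b@B2, b@B5, d@B4, e@B1, f@B0, f@B3, f@B6} | OUT={b@B7, d@B4, e@B1, f@B0, f@B3, f@B6}
  B8: | IN={b@B7, d@B4, e@B1, f@B0, f@B3, f@B6} | OUT={a@B8, b@B7, d@B4, e@B1, f@B0, f@B3, f@B6}
  B9: | IN={a@B8, b@B7, d@B4, e@B1, f@B0, f@B3, f@B6} | OUT={a@B8, b@B7, d@B4, e@B9, f@B9}

Merge at B7: IN[B7] = OUT[B4] ⊔ OUT[B6] = {b@B2, b@B5, d@B4, e@B1, f@B0, f@B3, f@B6}

Answer: {b@B2, b@B5, d@B4, e@B1, f@B0, f@B3, f@B6}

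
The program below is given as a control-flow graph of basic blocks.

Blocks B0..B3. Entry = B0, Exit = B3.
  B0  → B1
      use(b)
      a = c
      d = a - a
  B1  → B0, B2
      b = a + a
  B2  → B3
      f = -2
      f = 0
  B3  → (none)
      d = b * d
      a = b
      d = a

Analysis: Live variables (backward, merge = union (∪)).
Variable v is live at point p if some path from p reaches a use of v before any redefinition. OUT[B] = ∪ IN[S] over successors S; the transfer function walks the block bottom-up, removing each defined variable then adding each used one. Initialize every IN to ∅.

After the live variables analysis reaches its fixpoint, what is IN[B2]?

Answer: {b, d}

Working:
Fixpoint table:
  B0:   IN={b, c}   OUT={a, c, d}
  B1:   IN={a, c, d}   OUT={b, c, d}
  B2:   IN={b, d}   OUT={b, d}
  B3:   IN={b, d}   OUT={}

Merge at B2: OUT[B2] = IN[B3] = {b, d}
Applying B2's transfer function to that OUT value gives IN[B2] (row B2 above).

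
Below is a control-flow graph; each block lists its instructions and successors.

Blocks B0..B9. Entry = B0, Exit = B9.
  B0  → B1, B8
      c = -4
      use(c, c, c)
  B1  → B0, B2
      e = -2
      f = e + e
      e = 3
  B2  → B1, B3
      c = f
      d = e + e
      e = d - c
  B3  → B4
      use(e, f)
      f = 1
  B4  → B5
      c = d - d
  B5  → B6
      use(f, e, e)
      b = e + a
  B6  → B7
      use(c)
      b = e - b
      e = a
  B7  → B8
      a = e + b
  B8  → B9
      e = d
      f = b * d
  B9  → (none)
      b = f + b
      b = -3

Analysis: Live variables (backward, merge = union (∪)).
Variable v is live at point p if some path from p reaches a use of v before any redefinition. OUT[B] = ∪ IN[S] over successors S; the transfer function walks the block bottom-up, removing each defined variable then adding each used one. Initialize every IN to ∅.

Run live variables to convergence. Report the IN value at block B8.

Fixpoint table:
  B0:   IN={a, b, d}   OUT={a, b, d}
  B1:   IN={a, b, d}   OUT={a, b, d, e, f}
  B2:   IN={a, b, e, f}   OUT={a, b, d, e, f}
  B3:   IN={a, d, e, f}   OUT={a, d, e, f}
  B4:   IN={a, d, e, f}   OUT={a, c, d, e, f}
  B5:   IN={a, c, d, e, f}   OUT={a, b, c, d, e}
  B6:   IN={a, b, c, d, e}   OUT={b, d, e}
  B7:   IN={b, d, e}   OUT={b, d}
  B8:   IN={b, d}   OUT={b, f}
  B9:   IN={b, f}   OUT={}

Merge at B8: OUT[B8] = IN[B9] = {b, f}
Applying B8's transfer function to that OUT value gives IN[B8] (row B8 above).

Answer: {b, d}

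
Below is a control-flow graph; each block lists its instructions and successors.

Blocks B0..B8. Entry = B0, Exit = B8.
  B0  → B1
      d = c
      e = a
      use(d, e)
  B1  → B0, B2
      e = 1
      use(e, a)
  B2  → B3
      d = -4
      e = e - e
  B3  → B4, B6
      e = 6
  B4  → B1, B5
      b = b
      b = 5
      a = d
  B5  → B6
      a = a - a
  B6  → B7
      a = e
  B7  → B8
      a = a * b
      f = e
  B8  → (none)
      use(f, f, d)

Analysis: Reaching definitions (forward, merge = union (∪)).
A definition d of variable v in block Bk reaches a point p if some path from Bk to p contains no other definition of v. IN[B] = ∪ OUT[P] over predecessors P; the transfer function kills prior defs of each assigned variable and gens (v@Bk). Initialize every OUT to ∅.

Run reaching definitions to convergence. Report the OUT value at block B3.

Converged values:
  B0:  IN={a@B4, b@B4, d@B0, d@B2, e@B1}  OUT={a@B4, b@B4, d@B0, e@B0}
  B1:  IN={a@B4, b@B4, d@B0, d@B2, e@B0, e@B3}  OUT={a@B4, b@B4, d@B0, d@B2, e@B1}
  B2:  IN={a@B4, b@B4, d@B0, d@B2, e@B1}  OUT={a@B4, b@B4, d@B2, e@B2}
  B3:  IN={a@B4, b@B4, d@B2, e@B2}  OUT={a@B4, b@B4, d@B2, e@B3}
  B4:  IN={a@B4, b@B4, d@B2, e@B3}  OUT={a@B4, b@B4, d@B2, e@B3}
  B5:  IN={a@B4, b@B4, d@B2, e@B3}  OUT={a@B5, b@B4, d@B2, e@B3}
  B6:  IN={a@B4, a@B5, b@B4, d@B2, e@B3}  OUT={a@B6, b@B4, d@B2, e@B3}
  B7:  IN={a@B6, b@B4, d@B2, e@B3}  OUT={a@B7, b@B4, d@B2, e@B3, f@B7}
  B8:  IN={a@B7, b@B4, d@B2, e@B3, f@B7}  OUT={a@B7, b@B4, d@B2, e@B3, f@B7}

Merge at B3: IN[B3] = OUT[B2] = {a@B4, b@B4, d@B2, e@B2}
Applying B3's transfer function to that IN value gives OUT[B3] (row B3 above).

Answer: {a@B4, b@B4, d@B2, e@B3}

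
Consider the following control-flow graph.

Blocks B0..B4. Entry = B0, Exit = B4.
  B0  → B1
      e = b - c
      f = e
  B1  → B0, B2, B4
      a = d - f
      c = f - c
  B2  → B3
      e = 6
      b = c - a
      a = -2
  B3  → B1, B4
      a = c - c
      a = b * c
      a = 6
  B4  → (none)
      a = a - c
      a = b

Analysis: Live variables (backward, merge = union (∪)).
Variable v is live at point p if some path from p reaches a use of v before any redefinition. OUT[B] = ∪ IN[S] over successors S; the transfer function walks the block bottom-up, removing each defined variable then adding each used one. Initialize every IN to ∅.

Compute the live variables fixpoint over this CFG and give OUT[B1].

Fixpoint table:
  B0:  IN={b, c, d}  OUT={b, c, d, f}
  B1:  IN={b, c, d, f}  OUT={a, b, c, d, f}
  B2:  IN={a, c, d, f}  OUT={b, c, d, f}
  B3:  IN={b, c, d, f}  OUT={a, b, c, d, f}
  B4:  IN={a, b, c}  OUT={}

Merge at B1: OUT[B1] = IN[B0] ⊔ IN[B2] ⊔ IN[B4] = {a, b, c, d, f}

Answer: {a, b, c, d, f}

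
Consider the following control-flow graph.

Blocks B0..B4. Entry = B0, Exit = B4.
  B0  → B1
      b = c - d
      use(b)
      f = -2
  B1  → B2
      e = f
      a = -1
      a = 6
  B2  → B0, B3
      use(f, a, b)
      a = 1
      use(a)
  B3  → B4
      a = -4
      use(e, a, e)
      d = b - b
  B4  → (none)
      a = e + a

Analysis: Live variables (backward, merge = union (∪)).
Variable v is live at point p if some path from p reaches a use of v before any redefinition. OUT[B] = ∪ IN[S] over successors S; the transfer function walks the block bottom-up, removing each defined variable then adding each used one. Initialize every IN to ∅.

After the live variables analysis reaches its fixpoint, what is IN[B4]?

Answer: {a, e}

Trace:
Converged values:
  B0:  IN={c, d}  OUT={b, c, d, f}
  B1:  IN={b, c, d, f}  OUT={a, b, c, d, e, f}
  B2:  IN={a, b, c, d, e, f}  OUT={b, c, d, e}
  B3:  IN={b, e}  OUT={a, e}
  B4:  IN={a, e}  OUT={}

B4 is the boundary node: OUT[B4] = {}
Applying B4's transfer function to that OUT value gives IN[B4] (row B4 above).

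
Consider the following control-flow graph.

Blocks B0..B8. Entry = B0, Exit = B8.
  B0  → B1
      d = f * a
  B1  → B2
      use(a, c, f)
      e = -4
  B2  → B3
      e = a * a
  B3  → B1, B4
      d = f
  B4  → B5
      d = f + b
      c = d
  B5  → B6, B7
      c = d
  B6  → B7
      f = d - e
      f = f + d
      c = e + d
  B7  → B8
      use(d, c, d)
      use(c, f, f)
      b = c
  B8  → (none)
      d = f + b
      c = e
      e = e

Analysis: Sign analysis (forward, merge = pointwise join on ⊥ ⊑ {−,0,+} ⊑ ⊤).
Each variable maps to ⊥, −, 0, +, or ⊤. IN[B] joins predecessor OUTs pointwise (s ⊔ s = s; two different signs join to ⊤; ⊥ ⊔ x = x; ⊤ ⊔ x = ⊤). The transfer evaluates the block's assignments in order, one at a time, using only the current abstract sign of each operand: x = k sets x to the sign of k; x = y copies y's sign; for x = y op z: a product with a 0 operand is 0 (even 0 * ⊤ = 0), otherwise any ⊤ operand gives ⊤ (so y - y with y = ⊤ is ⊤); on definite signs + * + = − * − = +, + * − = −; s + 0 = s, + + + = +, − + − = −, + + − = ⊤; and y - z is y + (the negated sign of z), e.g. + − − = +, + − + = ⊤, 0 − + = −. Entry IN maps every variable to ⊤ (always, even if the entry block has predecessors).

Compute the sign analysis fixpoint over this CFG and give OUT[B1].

Answer: {a: ⊤, b: ⊤, c: ⊤, d: ⊤, e: -, f: ⊤}

Trace:
Converged values:
  B0:   IN=(all ⊤)   OUT=(all ⊤)
  B1:   IN=(all ⊤)   OUT={e:-; rest ⊤}
  B2:   IN={e:-; rest ⊤}   OUT=(all ⊤)
  B3:   IN=(all ⊤)   OUT=(all ⊤)
  B4:   IN=(all ⊤)   OUT=(all ⊤)
  B5:   IN=(all ⊤)   OUT=(all ⊤)
  B6:   IN=(all ⊤)   OUT=(all ⊤)
  B7:   IN=(all ⊤)   OUT=(all ⊤)
  B8:   IN=(all ⊤)   OUT=(all ⊤)

Merge at B1: IN[B1] = OUT[B0] ⊔ OUT[B3] = {a: ⊤, b: ⊤, c: ⊤, d: ⊤, e: ⊤, f: ⊤}
Applying B1's transfer function to that IN value gives OUT[B1] (row B1 above).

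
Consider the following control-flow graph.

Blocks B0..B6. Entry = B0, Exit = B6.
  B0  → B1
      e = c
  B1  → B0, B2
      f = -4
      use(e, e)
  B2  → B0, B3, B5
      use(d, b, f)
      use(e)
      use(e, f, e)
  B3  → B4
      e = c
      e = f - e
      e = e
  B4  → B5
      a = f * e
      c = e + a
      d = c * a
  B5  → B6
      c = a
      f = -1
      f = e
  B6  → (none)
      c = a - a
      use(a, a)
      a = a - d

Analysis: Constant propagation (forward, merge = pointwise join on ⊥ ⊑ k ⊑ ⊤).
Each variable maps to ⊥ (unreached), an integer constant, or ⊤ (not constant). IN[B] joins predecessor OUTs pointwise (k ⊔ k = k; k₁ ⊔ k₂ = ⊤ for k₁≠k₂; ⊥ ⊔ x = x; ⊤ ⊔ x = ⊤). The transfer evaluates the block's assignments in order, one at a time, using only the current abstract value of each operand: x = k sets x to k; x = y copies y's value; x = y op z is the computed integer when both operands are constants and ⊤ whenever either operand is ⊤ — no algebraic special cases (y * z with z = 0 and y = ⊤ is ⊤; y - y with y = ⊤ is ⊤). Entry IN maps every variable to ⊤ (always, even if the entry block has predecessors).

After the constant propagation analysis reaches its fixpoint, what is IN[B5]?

Answer: {a: ⊤, b: ⊤, c: ⊤, d: ⊤, e: ⊤, f: -4}

Trace:
Fixpoint table:
  B0:   IN=(all ⊤)   OUT=(all ⊤)
  B1:   IN=(all ⊤)   OUT={f:-4; rest ⊤}
  B2:   IN={f:-4; rest ⊤}   OUT={f:-4; rest ⊤}
  B3:   IN={f:-4; rest ⊤}   OUT={f:-4; rest ⊤}
  B4:   IN={f:-4; rest ⊤}   OUT={f:-4; rest ⊤}
  B5:   IN={f:-4; rest ⊤}   OUT=(all ⊤)
  B6:   IN=(all ⊤)   OUT=(all ⊤)

Merge at B5: IN[B5] = OUT[B2] ⊔ OUT[B4] = {a: ⊤, b: ⊤, c: ⊤, d: ⊤, e: ⊤, f: -4}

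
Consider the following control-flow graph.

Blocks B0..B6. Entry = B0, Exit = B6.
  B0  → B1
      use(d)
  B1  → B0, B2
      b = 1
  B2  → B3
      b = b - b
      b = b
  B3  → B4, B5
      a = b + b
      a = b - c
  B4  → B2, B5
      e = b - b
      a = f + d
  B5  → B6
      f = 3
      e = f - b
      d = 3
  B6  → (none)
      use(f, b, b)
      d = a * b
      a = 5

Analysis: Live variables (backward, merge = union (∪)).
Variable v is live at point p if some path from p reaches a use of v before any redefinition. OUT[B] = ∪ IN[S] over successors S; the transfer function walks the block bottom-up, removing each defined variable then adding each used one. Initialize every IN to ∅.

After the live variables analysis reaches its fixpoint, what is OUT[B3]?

Per-block solution:
  B0:  IN={c, d, f}  OUT={c, d, f}
  B1:  IN={c, d, f}  OUT={b, c, d, f}
  B2:  IN={b, c, d, f}  OUT={b, c, d, f}
  B3:  IN={b, c, d, f}  OUT={a, b, c, d, f}
  B4:  IN={b, c, d, f}  OUT={a, b, c, d, f}
  B5:  IN={a, b}  OUT={a, b, f}
  B6:  IN={a, b, f}  OUT={}

Merge at B3: OUT[B3] = IN[B4] ⊔ IN[B5] = {a, b, c, d, f}

Answer: {a, b, c, d, f}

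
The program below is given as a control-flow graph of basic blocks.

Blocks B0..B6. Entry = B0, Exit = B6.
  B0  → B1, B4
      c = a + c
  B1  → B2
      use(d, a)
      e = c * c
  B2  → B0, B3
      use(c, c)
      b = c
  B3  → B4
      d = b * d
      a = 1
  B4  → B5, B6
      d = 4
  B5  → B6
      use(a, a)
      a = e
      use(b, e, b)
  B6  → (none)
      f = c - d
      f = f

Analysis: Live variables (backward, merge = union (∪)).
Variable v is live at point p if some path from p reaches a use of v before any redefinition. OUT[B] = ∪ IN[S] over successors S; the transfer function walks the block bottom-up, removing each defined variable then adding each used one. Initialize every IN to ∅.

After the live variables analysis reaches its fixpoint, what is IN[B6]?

Per-block solution:
  B0:  IN={a, b, c, d, e}  OUT={a, b, c, d, e}
  B1:  IN={a, c, d}  OUT={a, c, d, e}
  B2:  IN={a, c, d, e}  OUT={a, b, c, d, e}
  B3:  IN={b, c, d, e}  OUT={a, b, c, e}
  B4:  IN={a, b, c, e}  OUT={a, b, c, d, e}
  B5:  IN={a, b, c, d, e}  OUT={c, d}
  B6:  IN={c, d}  OUT={}

B6 is the boundary node: OUT[B6] = {}
Applying B6's transfer function to that OUT value gives IN[B6] (row B6 above).

Answer: {c, d}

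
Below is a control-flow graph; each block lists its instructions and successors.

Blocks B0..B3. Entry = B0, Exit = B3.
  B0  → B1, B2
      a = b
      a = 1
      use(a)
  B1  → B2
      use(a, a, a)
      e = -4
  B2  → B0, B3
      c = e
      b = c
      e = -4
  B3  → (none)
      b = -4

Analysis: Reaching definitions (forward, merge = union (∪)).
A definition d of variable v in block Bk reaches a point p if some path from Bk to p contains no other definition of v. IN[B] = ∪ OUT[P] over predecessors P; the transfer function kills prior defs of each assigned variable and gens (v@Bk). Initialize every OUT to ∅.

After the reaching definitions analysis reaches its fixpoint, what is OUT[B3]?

Per-block solution:
  B0:   IN={a@B0, b@B2, c@B2, e@B2}   OUT={a@B0, b@B2, c@B2, e@B2}
  B1:   IN={a@B0, b@B2, c@B2, e@B2}   OUT={a@B0, b@B2, c@B2, e@B1}
  B2:   IN={a@B0, b@B2, c@B2, e@B1, e@B2}   OUT={a@B0, b@B2, c@B2, e@B2}
  B3:   IN={a@B0, b@B2, c@B2, e@B2}   OUT={a@B0, b@B3, c@B2, e@B2}

Merge at B3: IN[B3] = OUT[B2] = {a@B0, b@B2, c@B2, e@B2}
Applying B3's transfer function to that IN value gives OUT[B3] (row B3 above).

Answer: {a@B0, b@B3, c@B2, e@B2}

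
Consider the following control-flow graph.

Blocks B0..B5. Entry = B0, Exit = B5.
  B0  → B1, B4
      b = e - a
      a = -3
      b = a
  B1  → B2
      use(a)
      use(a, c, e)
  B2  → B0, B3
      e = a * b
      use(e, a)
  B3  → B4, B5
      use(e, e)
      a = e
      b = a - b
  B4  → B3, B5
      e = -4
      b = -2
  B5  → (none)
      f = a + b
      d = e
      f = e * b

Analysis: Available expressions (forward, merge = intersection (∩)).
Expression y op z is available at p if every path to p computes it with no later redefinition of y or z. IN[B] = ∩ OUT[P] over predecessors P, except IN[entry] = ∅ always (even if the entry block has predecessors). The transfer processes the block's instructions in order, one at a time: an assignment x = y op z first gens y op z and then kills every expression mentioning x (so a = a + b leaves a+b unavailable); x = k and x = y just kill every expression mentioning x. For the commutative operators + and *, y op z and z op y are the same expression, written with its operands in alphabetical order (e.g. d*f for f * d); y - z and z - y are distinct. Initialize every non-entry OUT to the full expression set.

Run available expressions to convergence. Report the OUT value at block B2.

Answer: {a*b}

Working:
Converged values:
  B0:   IN={}   OUT={}
  B1:   IN={}   OUT={}
  B2:   IN={}   OUT={a*b}
  B3:   IN={}   OUT={}
  B4:   IN={}   OUT={}
  B5:   IN={}   OUT={a+b, b*e}

Merge at B2: IN[B2] = OUT[B1] = {}
Applying B2's transfer function to that IN value gives OUT[B2] (row B2 above).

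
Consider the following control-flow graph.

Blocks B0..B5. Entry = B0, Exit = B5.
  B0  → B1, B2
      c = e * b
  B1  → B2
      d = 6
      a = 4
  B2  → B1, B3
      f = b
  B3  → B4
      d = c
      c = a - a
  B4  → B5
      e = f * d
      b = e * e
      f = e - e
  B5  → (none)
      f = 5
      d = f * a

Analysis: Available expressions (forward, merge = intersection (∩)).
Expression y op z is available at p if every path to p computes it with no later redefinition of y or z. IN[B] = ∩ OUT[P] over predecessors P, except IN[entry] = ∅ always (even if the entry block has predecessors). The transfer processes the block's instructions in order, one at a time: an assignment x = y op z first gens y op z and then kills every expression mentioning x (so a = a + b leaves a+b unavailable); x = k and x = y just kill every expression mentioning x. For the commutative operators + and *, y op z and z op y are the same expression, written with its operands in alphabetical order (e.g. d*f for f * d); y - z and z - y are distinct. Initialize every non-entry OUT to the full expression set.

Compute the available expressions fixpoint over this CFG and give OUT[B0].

Converged values:
  B0: | IN={} | OUT={b*e}
  B1: | IN={b*e} | OUT={b*e}
  B2: | IN={b*e} | OUT={b*e}
  B3: | IN={b*e} | OUT={a-a, b*e}
  B4: | IN={a-a, b*e} | OUT={a-a, e*e, e-e}
  B5: | IN={a-a, e*e, e-e} | OUT={a*f, a-a, e*e, e-e}

B0 is the boundary node: IN[B0] = {}
Applying B0's transfer function to that IN value gives OUT[B0] (row B0 above).

Answer: {b*e}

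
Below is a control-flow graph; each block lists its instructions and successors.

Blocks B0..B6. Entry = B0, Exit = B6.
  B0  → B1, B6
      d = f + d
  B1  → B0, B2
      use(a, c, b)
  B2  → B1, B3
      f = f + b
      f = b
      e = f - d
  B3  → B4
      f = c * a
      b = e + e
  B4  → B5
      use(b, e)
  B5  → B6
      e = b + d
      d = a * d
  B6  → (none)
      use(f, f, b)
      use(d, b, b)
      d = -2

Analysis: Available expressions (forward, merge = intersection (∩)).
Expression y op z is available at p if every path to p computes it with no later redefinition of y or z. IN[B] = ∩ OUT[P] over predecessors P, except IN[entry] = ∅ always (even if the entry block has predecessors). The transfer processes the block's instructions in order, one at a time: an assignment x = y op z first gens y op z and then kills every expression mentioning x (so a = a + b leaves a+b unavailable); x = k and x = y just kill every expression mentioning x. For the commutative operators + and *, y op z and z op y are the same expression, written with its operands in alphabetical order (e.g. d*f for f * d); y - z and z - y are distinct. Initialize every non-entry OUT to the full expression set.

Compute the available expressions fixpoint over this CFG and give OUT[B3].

Answer: {a*c, e+e}

Trace:
Per-block solution:
  B0:  IN={}  OUT={}
  B1:  IN={}  OUT={}
  B2:  IN={}  OUT={f-d}
  B3:  IN={f-d}  OUT={a*c, e+e}
  B4:  IN={a*c, e+e}  OUT={a*c, e+e}
  B5:  IN={a*c, e+e}  OUT={a*c}
  B6:  IN={}  OUT={}

Merge at B3: IN[B3] = OUT[B2] = {f-d}
Applying B3's transfer function to that IN value gives OUT[B3] (row B3 above).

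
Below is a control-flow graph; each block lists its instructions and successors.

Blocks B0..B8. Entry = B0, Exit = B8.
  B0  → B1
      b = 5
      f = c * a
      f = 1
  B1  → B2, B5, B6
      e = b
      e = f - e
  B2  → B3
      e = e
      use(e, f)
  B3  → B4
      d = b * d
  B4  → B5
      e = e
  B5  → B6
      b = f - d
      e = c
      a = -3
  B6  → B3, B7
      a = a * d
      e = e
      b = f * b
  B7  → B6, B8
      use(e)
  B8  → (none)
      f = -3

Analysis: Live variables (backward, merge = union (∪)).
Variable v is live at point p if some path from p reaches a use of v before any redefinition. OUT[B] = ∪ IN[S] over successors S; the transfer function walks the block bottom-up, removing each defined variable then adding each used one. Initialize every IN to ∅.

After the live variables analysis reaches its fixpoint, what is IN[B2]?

Answer: {b, c, d, e, f}

Trace:
Converged values:
  B0:   IN={a, c, d}   OUT={a, b, c, d, f}
  B1:   IN={a, b, c, d, f}   OUT={a, b, c, d, e, f}
  B2:   IN={b, c, d, e, f}   OUT={b, c, d, e, f}
  B3:   IN={b, c, d, e, f}   OUT={c, d, e, f}
  B4:   IN={c, d, e, f}   OUT={c, d, f}
  B5:   IN={c, d, f}   OUT={a, b, c, d, e, f}
  B6:   IN={a, b, c, d, e, f}   OUT={a, b, c, d, e, f}
  B7:   IN={a, b, c, d, e, f}   OUT={a, b, c, d, e, f}
  B8:   IN={}   OUT={}

Merge at B2: OUT[B2] = IN[B3] = {b, c, d, e, f}
Applying B2's transfer function to that OUT value gives IN[B2] (row B2 above).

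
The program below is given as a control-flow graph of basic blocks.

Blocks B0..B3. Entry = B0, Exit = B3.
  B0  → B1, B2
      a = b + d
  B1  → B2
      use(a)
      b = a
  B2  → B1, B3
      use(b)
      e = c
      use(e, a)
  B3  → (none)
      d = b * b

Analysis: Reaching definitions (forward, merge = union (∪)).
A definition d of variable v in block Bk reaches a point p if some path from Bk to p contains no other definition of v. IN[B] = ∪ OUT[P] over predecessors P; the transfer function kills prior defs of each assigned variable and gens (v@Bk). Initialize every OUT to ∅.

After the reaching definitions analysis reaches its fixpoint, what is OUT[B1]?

Per-block solution:
  B0: | IN={} | OUT={a@B0}
  B1: | IN={a@B0, b@B1, e@B2} | OUT={a@B0, b@B1, e@B2}
  B2: | IN={a@B0, b@B1, e@B2} | OUT={a@B0, b@B1, e@B2}
  B3: | IN={a@B0, b@B1, e@B2} | OUT={a@B0, b@B1, d@B3, e@B2}

Merge at B1: IN[B1] = OUT[B0] ⊔ OUT[B2] = {a@B0, b@B1, e@B2}
Applying B1's transfer function to that IN value gives OUT[B1] (row B1 above).

Answer: {a@B0, b@B1, e@B2}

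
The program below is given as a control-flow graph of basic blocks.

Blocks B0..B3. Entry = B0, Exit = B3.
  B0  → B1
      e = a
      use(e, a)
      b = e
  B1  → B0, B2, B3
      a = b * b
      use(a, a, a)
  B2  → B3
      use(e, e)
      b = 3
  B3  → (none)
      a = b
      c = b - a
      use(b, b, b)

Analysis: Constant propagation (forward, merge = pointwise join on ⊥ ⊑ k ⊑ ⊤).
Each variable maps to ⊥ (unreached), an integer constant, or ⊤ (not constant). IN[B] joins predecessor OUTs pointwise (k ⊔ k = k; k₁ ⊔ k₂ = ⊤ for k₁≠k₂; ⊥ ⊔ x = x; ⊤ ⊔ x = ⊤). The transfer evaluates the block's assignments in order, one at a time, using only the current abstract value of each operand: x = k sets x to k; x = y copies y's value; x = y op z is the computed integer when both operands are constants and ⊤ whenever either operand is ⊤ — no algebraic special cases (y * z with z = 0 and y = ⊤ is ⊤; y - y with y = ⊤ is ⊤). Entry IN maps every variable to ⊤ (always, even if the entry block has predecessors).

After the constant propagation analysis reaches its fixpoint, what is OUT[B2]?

Answer: {a: ⊤, b: 3, c: ⊤, d: ⊤, e: ⊤, f: ⊤}

Derivation:
Per-block solution:
  B0:  IN=(all ⊤)  OUT=(all ⊤)
  B1:  IN=(all ⊤)  OUT=(all ⊤)
  B2:  IN=(all ⊤)  OUT={b:3; rest ⊤}
  B3:  IN=(all ⊤)  OUT=(all ⊤)

Merge at B2: IN[B2] = OUT[B1] = {a: ⊤, b: ⊤, c: ⊤, d: ⊤, e: ⊤, f: ⊤}
Applying B2's transfer function to that IN value gives OUT[B2] (row B2 above).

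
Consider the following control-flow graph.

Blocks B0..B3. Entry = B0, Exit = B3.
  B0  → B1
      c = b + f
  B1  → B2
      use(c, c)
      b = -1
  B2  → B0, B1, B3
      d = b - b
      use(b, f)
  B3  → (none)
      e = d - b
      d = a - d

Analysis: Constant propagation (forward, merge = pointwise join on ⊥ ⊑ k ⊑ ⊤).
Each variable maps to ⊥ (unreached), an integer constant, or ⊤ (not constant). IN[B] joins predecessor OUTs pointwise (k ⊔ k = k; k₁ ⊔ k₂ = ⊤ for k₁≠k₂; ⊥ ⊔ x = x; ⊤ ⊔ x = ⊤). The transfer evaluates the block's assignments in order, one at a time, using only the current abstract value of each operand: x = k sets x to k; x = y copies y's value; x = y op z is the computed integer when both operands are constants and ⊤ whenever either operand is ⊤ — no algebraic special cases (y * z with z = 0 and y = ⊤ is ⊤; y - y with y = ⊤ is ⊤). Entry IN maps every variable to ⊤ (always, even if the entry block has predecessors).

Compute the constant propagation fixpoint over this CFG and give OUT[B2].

Converged values:
  B0:   IN=(all ⊤)   OUT=(all ⊤)
  B1:   IN=(all ⊤)   OUT={b:-1; rest ⊤}
  B2:   IN={b:-1; rest ⊤}   OUT={b:-1, d:0; rest ⊤}
  B3:   IN={b:-1, d:0; rest ⊤}   OUT={b:-1, e:1; rest ⊤}

Merge at B2: IN[B2] = OUT[B1] = {a: ⊤, b: -1, c: ⊤, d: ⊤, e: ⊤, f: ⊤}
Applying B2's transfer function to that IN value gives OUT[B2] (row B2 above).

Answer: {a: ⊤, b: -1, c: ⊤, d: 0, e: ⊤, f: ⊤}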